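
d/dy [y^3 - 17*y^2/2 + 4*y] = 3*y^2 - 17*y + 4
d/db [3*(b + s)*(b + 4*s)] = 6*b + 15*s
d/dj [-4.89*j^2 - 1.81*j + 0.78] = -9.78*j - 1.81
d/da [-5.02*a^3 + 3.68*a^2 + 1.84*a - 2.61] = -15.06*a^2 + 7.36*a + 1.84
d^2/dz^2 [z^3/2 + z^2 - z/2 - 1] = 3*z + 2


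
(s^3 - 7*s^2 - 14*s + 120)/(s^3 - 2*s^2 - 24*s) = (s - 5)/s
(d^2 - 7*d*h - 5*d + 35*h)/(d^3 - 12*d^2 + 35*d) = (d - 7*h)/(d*(d - 7))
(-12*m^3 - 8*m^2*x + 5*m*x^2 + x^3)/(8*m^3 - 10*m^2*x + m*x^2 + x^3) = (6*m^2 + 7*m*x + x^2)/(-4*m^2 + 3*m*x + x^2)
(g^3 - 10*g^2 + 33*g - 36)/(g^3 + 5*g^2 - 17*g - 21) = (g^2 - 7*g + 12)/(g^2 + 8*g + 7)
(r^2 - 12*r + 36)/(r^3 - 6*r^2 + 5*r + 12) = (r^2 - 12*r + 36)/(r^3 - 6*r^2 + 5*r + 12)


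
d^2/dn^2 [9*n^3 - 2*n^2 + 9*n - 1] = 54*n - 4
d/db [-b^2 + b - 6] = 1 - 2*b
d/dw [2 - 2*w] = -2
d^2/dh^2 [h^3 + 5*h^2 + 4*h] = 6*h + 10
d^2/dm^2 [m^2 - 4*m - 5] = 2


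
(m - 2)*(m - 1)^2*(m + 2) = m^4 - 2*m^3 - 3*m^2 + 8*m - 4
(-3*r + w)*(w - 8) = -3*r*w + 24*r + w^2 - 8*w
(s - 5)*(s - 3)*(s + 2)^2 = s^4 - 4*s^3 - 13*s^2 + 28*s + 60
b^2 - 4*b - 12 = (b - 6)*(b + 2)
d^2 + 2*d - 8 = (d - 2)*(d + 4)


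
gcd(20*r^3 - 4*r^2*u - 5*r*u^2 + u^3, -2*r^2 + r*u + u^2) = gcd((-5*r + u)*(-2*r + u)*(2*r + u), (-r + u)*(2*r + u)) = 2*r + u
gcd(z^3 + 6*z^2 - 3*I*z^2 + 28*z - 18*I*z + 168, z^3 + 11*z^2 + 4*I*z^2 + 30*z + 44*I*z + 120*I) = z^2 + z*(6 + 4*I) + 24*I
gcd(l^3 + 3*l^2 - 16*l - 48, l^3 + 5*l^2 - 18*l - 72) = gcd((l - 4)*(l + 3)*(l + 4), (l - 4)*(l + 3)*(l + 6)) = l^2 - l - 12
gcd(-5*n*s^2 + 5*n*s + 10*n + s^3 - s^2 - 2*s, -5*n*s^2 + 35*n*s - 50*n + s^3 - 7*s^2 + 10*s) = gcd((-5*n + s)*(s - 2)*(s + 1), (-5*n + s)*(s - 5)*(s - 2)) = -5*n*s + 10*n + s^2 - 2*s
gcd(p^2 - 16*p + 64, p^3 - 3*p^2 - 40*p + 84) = 1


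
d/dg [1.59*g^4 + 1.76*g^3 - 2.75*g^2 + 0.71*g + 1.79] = 6.36*g^3 + 5.28*g^2 - 5.5*g + 0.71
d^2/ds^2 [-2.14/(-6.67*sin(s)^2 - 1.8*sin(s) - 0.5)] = (-380.824984*sin(s)^4 - 77.07852*sin(s)^3 + 592.851476*sin(s)^2 + 156.08304*sin(s) - 0.406599999999999)/(6.67*sin(s)^2 + 1.8*sin(s) + 0.5)^3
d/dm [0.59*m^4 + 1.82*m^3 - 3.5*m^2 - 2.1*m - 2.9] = 2.36*m^3 + 5.46*m^2 - 7.0*m - 2.1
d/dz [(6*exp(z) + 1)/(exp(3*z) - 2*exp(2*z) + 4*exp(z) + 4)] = (-12*exp(3*z) + 9*exp(2*z) + 4*exp(z) + 20)*exp(z)/(exp(6*z) - 4*exp(5*z) + 12*exp(4*z) - 8*exp(3*z) + 32*exp(z) + 16)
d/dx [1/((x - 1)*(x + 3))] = 2*(-x - 1)/(x^4 + 4*x^3 - 2*x^2 - 12*x + 9)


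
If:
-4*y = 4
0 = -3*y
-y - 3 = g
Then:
No Solution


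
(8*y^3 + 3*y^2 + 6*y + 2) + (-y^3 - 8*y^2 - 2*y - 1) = 7*y^3 - 5*y^2 + 4*y + 1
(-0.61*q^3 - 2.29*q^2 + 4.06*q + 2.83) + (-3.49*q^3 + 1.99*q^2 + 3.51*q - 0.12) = -4.1*q^3 - 0.3*q^2 + 7.57*q + 2.71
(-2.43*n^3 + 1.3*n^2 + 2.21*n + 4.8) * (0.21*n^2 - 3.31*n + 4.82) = -0.5103*n^5 + 8.3163*n^4 - 15.5515*n^3 - 0.0410999999999992*n^2 - 5.2358*n + 23.136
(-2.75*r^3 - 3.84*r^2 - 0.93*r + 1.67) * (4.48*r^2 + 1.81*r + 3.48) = -12.32*r^5 - 22.1807*r^4 - 20.6868*r^3 - 7.5649*r^2 - 0.2137*r + 5.8116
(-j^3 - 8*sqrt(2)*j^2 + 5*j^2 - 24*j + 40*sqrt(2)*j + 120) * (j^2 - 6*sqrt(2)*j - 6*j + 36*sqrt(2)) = -j^5 - 2*sqrt(2)*j^4 + 11*j^4 + 22*sqrt(2)*j^3 + 42*j^3 - 792*j^2 + 84*sqrt(2)*j^2 - 1584*sqrt(2)*j + 2160*j + 4320*sqrt(2)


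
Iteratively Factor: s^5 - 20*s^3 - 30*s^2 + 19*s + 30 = (s - 5)*(s^4 + 5*s^3 + 5*s^2 - 5*s - 6) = (s - 5)*(s + 3)*(s^3 + 2*s^2 - s - 2) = (s - 5)*(s - 1)*(s + 3)*(s^2 + 3*s + 2) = (s - 5)*(s - 1)*(s + 1)*(s + 3)*(s + 2)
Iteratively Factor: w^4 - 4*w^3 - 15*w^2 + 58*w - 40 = (w - 1)*(w^3 - 3*w^2 - 18*w + 40) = (w - 2)*(w - 1)*(w^2 - w - 20) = (w - 5)*(w - 2)*(w - 1)*(w + 4)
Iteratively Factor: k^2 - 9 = (k + 3)*(k - 3)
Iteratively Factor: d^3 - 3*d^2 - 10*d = (d + 2)*(d^2 - 5*d) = d*(d + 2)*(d - 5)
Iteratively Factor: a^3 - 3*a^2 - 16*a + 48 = (a + 4)*(a^2 - 7*a + 12) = (a - 4)*(a + 4)*(a - 3)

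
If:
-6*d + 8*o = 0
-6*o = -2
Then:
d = 4/9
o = 1/3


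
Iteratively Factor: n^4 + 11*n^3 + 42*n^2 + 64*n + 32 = (n + 1)*(n^3 + 10*n^2 + 32*n + 32) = (n + 1)*(n + 4)*(n^2 + 6*n + 8) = (n + 1)*(n + 4)^2*(n + 2)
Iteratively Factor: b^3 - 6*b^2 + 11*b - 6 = (b - 2)*(b^2 - 4*b + 3) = (b - 2)*(b - 1)*(b - 3)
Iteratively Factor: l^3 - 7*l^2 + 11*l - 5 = (l - 1)*(l^2 - 6*l + 5) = (l - 5)*(l - 1)*(l - 1)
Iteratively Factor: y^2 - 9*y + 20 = (y - 5)*(y - 4)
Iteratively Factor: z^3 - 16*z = (z + 4)*(z^2 - 4*z) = (z - 4)*(z + 4)*(z)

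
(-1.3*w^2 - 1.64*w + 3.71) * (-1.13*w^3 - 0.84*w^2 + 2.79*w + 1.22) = 1.469*w^5 + 2.9452*w^4 - 6.4417*w^3 - 9.278*w^2 + 8.3501*w + 4.5262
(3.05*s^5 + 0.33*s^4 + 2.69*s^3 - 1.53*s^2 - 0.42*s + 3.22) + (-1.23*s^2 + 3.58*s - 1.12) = 3.05*s^5 + 0.33*s^4 + 2.69*s^3 - 2.76*s^2 + 3.16*s + 2.1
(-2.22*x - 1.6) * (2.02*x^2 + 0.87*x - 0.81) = -4.4844*x^3 - 5.1634*x^2 + 0.4062*x + 1.296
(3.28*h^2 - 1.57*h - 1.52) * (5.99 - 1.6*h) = -5.248*h^3 + 22.1592*h^2 - 6.9723*h - 9.1048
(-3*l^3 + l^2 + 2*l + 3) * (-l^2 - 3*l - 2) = 3*l^5 + 8*l^4 + l^3 - 11*l^2 - 13*l - 6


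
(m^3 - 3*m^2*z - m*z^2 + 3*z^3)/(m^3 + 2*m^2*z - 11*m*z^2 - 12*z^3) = (m - z)/(m + 4*z)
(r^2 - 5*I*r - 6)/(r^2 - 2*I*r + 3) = (r - 2*I)/(r + I)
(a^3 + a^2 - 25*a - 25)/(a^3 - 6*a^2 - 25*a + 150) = (a + 1)/(a - 6)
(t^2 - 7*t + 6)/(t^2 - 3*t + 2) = (t - 6)/(t - 2)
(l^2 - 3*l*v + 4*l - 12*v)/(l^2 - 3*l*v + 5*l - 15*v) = (l + 4)/(l + 5)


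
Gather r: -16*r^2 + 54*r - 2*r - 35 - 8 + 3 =-16*r^2 + 52*r - 40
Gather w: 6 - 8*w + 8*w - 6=0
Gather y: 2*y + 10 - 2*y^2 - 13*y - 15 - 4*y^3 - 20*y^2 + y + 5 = -4*y^3 - 22*y^2 - 10*y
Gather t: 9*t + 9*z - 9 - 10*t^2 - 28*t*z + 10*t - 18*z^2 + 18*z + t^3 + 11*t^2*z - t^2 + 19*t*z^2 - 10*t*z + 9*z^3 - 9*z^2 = t^3 + t^2*(11*z - 11) + t*(19*z^2 - 38*z + 19) + 9*z^3 - 27*z^2 + 27*z - 9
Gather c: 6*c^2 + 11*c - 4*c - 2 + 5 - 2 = 6*c^2 + 7*c + 1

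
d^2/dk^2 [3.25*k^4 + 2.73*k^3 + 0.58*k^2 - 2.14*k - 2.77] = 39.0*k^2 + 16.38*k + 1.16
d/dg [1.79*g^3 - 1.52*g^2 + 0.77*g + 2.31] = 5.37*g^2 - 3.04*g + 0.77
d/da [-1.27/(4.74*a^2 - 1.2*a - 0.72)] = (12.0396*a - 1.524)/(-4.74*a^2 + 1.2*a + 0.72)^2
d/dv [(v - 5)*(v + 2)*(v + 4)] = 3*v^2 + 2*v - 22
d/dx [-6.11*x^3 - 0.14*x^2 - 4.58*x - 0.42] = -18.33*x^2 - 0.28*x - 4.58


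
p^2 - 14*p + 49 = (p - 7)^2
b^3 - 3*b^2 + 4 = (b - 2)^2*(b + 1)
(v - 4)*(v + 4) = v^2 - 16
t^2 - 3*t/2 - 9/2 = (t - 3)*(t + 3/2)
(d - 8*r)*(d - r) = d^2 - 9*d*r + 8*r^2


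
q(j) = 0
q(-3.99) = 0.00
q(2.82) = 0.00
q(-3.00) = 0.00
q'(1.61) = 0.00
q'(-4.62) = 0.00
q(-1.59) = 0.00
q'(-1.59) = 0.00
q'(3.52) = 0.00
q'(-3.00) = 0.00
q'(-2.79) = 0.00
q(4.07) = 0.00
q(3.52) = 0.00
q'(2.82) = 0.00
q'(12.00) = 0.00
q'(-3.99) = 0.00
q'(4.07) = 0.00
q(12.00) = 0.00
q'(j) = 0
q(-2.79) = 0.00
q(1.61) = 0.00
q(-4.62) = 0.00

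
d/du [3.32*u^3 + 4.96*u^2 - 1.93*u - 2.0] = 9.96*u^2 + 9.92*u - 1.93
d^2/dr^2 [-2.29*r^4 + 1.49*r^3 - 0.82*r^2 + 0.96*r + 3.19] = -27.48*r^2 + 8.94*r - 1.64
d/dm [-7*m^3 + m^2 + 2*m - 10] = -21*m^2 + 2*m + 2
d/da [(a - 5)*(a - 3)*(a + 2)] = 3*a^2 - 12*a - 1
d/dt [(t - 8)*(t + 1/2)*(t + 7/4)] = 3*t^2 - 23*t/2 - 137/8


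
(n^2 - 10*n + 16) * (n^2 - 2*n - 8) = n^4 - 12*n^3 + 28*n^2 + 48*n - 128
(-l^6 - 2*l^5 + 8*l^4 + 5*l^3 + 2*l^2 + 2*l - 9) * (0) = 0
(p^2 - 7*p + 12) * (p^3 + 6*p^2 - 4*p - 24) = p^5 - p^4 - 34*p^3 + 76*p^2 + 120*p - 288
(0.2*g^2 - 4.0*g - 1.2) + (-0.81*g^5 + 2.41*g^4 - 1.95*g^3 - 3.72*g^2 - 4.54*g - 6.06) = -0.81*g^5 + 2.41*g^4 - 1.95*g^3 - 3.52*g^2 - 8.54*g - 7.26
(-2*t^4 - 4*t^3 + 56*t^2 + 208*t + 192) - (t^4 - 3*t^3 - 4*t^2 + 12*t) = -3*t^4 - t^3 + 60*t^2 + 196*t + 192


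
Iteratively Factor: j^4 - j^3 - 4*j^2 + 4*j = (j + 2)*(j^3 - 3*j^2 + 2*j) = j*(j + 2)*(j^2 - 3*j + 2) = j*(j - 2)*(j + 2)*(j - 1)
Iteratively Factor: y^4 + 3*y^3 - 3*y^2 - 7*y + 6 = (y + 2)*(y^3 + y^2 - 5*y + 3) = (y - 1)*(y + 2)*(y^2 + 2*y - 3) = (y - 1)^2*(y + 2)*(y + 3)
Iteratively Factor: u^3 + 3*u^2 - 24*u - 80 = (u - 5)*(u^2 + 8*u + 16) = (u - 5)*(u + 4)*(u + 4)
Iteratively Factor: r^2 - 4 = (r - 2)*(r + 2)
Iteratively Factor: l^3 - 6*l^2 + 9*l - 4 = (l - 1)*(l^2 - 5*l + 4) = (l - 1)^2*(l - 4)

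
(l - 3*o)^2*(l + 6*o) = l^3 - 27*l*o^2 + 54*o^3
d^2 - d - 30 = (d - 6)*(d + 5)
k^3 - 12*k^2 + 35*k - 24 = (k - 8)*(k - 3)*(k - 1)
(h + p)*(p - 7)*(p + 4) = h*p^2 - 3*h*p - 28*h + p^3 - 3*p^2 - 28*p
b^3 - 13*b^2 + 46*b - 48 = (b - 8)*(b - 3)*(b - 2)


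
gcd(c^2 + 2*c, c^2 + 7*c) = c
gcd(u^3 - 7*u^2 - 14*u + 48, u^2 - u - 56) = u - 8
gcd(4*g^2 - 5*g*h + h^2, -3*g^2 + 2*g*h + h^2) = g - h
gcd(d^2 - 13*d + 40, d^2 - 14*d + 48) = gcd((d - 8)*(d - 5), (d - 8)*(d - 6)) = d - 8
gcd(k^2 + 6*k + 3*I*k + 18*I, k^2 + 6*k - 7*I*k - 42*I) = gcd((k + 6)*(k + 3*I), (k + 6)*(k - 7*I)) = k + 6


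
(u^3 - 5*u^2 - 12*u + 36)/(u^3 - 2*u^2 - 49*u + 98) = (u^2 - 3*u - 18)/(u^2 - 49)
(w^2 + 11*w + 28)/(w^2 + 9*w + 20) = (w + 7)/(w + 5)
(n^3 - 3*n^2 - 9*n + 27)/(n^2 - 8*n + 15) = (n^2 - 9)/(n - 5)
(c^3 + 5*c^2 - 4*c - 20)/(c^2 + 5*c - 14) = (c^2 + 7*c + 10)/(c + 7)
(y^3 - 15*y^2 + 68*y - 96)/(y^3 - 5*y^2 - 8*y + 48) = (y^2 - 11*y + 24)/(y^2 - y - 12)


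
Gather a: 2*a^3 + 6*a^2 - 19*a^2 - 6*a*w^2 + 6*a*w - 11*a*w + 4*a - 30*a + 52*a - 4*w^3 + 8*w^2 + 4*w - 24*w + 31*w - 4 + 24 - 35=2*a^3 - 13*a^2 + a*(-6*w^2 - 5*w + 26) - 4*w^3 + 8*w^2 + 11*w - 15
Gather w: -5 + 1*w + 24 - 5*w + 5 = 24 - 4*w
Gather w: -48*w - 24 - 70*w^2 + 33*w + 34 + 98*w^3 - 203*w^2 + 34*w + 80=98*w^3 - 273*w^2 + 19*w + 90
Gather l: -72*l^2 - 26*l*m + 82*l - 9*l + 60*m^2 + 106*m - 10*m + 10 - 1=-72*l^2 + l*(73 - 26*m) + 60*m^2 + 96*m + 9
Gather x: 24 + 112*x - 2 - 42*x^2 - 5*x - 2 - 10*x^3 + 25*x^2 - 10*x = -10*x^3 - 17*x^2 + 97*x + 20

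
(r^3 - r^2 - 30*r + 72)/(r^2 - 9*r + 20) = (r^2 + 3*r - 18)/(r - 5)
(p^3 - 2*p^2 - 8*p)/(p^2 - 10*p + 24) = p*(p + 2)/(p - 6)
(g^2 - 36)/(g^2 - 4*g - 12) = (g + 6)/(g + 2)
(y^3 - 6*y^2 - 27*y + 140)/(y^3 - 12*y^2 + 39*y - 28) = (y + 5)/(y - 1)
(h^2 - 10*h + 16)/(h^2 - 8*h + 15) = (h^2 - 10*h + 16)/(h^2 - 8*h + 15)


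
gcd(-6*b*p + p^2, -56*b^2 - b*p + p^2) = 1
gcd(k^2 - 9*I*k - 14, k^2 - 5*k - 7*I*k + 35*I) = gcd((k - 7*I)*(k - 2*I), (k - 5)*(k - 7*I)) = k - 7*I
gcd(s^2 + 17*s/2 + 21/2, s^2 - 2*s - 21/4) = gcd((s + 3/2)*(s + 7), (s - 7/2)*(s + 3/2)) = s + 3/2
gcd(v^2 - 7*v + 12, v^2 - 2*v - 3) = v - 3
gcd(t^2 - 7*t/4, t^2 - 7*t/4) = t^2 - 7*t/4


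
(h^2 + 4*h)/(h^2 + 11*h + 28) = h/(h + 7)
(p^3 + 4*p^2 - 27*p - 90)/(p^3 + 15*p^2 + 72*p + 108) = (p - 5)/(p + 6)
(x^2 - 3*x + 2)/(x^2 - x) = (x - 2)/x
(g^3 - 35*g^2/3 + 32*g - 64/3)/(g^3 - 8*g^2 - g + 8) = (g - 8/3)/(g + 1)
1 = 1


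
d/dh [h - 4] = 1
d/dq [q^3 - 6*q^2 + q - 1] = 3*q^2 - 12*q + 1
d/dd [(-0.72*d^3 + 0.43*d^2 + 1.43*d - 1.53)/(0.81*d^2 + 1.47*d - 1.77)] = (-0.5832*d^4 - 2.1168*d^3 + 3.297*d^2 + 0.9564*d - 0.282)/(0.6561*d^4 + 2.3814*d^3 - 0.706500000000001*d^2 - 5.2038*d + 3.1329)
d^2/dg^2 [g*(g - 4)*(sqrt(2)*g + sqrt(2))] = 6*sqrt(2)*(g - 1)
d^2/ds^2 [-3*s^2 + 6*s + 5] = -6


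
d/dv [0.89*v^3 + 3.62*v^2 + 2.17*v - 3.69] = 2.67*v^2 + 7.24*v + 2.17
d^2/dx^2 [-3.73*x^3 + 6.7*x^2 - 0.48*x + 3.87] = 13.4 - 22.38*x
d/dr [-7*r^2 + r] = 1 - 14*r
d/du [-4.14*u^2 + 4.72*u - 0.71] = 4.72 - 8.28*u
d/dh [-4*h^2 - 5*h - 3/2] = -8*h - 5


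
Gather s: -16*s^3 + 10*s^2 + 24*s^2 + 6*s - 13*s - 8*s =-16*s^3 + 34*s^2 - 15*s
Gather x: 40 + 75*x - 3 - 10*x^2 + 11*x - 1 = -10*x^2 + 86*x + 36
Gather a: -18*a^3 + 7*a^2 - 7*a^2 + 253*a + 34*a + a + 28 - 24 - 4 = -18*a^3 + 288*a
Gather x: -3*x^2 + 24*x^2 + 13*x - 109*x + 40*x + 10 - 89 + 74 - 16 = 21*x^2 - 56*x - 21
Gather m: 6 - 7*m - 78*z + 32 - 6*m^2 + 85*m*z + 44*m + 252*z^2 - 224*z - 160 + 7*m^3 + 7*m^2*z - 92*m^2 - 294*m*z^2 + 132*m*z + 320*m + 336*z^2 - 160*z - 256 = 7*m^3 + m^2*(7*z - 98) + m*(-294*z^2 + 217*z + 357) + 588*z^2 - 462*z - 378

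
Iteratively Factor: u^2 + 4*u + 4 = (u + 2)*(u + 2)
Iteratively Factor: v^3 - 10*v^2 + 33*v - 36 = (v - 4)*(v^2 - 6*v + 9) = (v - 4)*(v - 3)*(v - 3)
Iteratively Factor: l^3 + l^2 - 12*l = (l + 4)*(l^2 - 3*l) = (l - 3)*(l + 4)*(l)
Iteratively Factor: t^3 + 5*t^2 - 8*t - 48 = (t + 4)*(t^2 + t - 12) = (t - 3)*(t + 4)*(t + 4)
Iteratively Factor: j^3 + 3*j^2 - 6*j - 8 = (j - 2)*(j^2 + 5*j + 4) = (j - 2)*(j + 4)*(j + 1)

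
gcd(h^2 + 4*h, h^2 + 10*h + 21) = 1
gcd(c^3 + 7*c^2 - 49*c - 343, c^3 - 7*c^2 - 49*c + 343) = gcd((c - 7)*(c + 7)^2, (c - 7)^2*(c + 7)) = c^2 - 49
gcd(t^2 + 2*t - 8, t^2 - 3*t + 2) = t - 2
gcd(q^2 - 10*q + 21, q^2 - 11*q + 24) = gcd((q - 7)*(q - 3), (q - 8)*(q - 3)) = q - 3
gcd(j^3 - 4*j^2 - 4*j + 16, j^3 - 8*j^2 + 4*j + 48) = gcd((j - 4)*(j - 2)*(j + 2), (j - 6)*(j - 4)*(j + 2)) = j^2 - 2*j - 8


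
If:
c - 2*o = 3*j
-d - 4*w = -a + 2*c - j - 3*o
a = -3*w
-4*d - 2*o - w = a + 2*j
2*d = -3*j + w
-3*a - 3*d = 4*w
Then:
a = 0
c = 0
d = 0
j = 0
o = 0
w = 0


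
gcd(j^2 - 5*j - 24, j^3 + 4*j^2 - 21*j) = 1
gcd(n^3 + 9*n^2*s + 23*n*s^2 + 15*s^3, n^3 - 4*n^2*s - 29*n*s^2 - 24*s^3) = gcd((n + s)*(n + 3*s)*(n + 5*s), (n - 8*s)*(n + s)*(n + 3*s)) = n^2 + 4*n*s + 3*s^2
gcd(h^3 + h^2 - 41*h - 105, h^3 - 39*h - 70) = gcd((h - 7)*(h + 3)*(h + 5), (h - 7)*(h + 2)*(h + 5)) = h^2 - 2*h - 35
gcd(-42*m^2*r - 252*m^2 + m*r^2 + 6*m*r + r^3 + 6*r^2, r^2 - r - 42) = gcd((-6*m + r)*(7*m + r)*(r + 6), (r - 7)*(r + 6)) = r + 6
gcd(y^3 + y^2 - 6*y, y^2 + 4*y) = y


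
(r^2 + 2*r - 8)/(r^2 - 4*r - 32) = (r - 2)/(r - 8)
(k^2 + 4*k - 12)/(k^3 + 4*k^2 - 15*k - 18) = (k - 2)/(k^2 - 2*k - 3)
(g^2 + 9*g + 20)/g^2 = 1 + 9/g + 20/g^2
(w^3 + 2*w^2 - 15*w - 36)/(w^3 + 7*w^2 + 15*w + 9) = (w - 4)/(w + 1)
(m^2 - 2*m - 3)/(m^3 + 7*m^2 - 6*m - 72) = (m + 1)/(m^2 + 10*m + 24)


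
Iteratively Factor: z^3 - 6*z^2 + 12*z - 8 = (z - 2)*(z^2 - 4*z + 4) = (z - 2)^2*(z - 2)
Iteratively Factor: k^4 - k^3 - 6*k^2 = (k - 3)*(k^3 + 2*k^2) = k*(k - 3)*(k^2 + 2*k) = k^2*(k - 3)*(k + 2)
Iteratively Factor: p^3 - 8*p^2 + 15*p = (p - 5)*(p^2 - 3*p) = p*(p - 5)*(p - 3)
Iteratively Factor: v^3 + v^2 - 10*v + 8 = (v - 2)*(v^2 + 3*v - 4) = (v - 2)*(v - 1)*(v + 4)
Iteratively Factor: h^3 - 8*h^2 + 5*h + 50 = (h - 5)*(h^2 - 3*h - 10) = (h - 5)*(h + 2)*(h - 5)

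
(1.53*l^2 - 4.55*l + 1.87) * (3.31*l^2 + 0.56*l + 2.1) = 5.0643*l^4 - 14.2037*l^3 + 6.8547*l^2 - 8.5078*l + 3.927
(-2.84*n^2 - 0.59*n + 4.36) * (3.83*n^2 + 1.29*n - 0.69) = -10.8772*n^4 - 5.9233*n^3 + 17.8973*n^2 + 6.0315*n - 3.0084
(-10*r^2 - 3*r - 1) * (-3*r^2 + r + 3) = 30*r^4 - r^3 - 30*r^2 - 10*r - 3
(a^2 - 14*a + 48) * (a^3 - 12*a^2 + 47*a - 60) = a^5 - 26*a^4 + 263*a^3 - 1294*a^2 + 3096*a - 2880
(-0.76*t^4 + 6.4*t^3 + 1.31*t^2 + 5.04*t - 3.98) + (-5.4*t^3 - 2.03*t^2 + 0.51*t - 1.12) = -0.76*t^4 + 1.0*t^3 - 0.72*t^2 + 5.55*t - 5.1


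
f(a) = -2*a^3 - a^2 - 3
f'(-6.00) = -204.00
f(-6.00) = 393.00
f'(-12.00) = -840.00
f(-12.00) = 3309.00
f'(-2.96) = -46.65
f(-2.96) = 40.11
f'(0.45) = -2.12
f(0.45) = -3.38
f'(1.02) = -8.28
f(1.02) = -6.16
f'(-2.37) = -28.96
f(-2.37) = 18.01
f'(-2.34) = -28.17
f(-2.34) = 17.15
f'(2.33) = -37.23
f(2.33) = -33.73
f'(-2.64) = -36.54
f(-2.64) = 26.83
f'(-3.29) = -58.36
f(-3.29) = 57.40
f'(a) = -6*a^2 - 2*a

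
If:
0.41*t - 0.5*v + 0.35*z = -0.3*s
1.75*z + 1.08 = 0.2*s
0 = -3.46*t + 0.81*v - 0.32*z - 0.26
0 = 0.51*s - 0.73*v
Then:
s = 4.18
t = 0.62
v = 2.92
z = -0.14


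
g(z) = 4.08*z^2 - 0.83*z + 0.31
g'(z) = 8.16*z - 0.83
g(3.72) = 53.68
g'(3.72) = 29.53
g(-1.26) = 7.83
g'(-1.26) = -11.11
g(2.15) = 17.39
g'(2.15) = 16.71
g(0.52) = 0.98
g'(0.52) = 3.41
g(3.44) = 45.74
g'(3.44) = 27.24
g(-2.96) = 38.51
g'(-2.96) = -24.98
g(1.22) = 5.37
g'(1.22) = 9.13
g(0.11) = 0.27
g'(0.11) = 0.07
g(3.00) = 34.54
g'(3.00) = 23.65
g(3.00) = 34.54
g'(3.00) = 23.65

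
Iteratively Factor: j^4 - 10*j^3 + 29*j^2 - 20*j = (j)*(j^3 - 10*j^2 + 29*j - 20) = j*(j - 5)*(j^2 - 5*j + 4) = j*(j - 5)*(j - 4)*(j - 1)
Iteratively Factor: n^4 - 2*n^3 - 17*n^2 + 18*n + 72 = (n + 2)*(n^3 - 4*n^2 - 9*n + 36) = (n - 3)*(n + 2)*(n^2 - n - 12) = (n - 4)*(n - 3)*(n + 2)*(n + 3)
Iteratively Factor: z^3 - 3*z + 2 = (z - 1)*(z^2 + z - 2) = (z - 1)^2*(z + 2)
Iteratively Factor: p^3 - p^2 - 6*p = (p)*(p^2 - p - 6) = p*(p + 2)*(p - 3)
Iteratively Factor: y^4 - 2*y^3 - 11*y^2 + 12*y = (y - 4)*(y^3 + 2*y^2 - 3*y) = (y - 4)*(y - 1)*(y^2 + 3*y) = y*(y - 4)*(y - 1)*(y + 3)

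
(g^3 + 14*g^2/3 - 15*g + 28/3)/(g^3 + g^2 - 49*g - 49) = (3*g^2 - 7*g + 4)/(3*(g^2 - 6*g - 7))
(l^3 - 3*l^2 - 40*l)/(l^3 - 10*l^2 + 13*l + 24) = l*(l + 5)/(l^2 - 2*l - 3)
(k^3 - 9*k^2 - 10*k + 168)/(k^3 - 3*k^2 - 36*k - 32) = (k^2 - 13*k + 42)/(k^2 - 7*k - 8)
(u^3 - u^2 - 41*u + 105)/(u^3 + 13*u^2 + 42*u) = (u^2 - 8*u + 15)/(u*(u + 6))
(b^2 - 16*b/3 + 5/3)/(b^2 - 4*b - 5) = (b - 1/3)/(b + 1)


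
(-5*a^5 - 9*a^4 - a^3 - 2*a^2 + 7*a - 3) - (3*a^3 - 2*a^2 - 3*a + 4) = -5*a^5 - 9*a^4 - 4*a^3 + 10*a - 7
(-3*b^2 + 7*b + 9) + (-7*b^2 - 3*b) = -10*b^2 + 4*b + 9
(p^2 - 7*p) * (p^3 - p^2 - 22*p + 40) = p^5 - 8*p^4 - 15*p^3 + 194*p^2 - 280*p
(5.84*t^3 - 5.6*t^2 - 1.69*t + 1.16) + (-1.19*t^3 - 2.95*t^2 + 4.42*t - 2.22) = 4.65*t^3 - 8.55*t^2 + 2.73*t - 1.06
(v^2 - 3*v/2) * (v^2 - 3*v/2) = v^4 - 3*v^3 + 9*v^2/4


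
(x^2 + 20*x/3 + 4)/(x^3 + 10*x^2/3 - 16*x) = (3*x + 2)/(x*(3*x - 8))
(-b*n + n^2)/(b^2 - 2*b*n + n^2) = -n/(b - n)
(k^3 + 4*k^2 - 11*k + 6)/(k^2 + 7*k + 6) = (k^2 - 2*k + 1)/(k + 1)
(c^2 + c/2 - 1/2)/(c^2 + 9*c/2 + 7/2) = (2*c - 1)/(2*c + 7)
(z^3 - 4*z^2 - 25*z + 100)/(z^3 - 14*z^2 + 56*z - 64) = (z^2 - 25)/(z^2 - 10*z + 16)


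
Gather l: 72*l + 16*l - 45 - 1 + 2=88*l - 44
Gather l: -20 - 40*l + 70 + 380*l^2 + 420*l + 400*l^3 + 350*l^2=400*l^3 + 730*l^2 + 380*l + 50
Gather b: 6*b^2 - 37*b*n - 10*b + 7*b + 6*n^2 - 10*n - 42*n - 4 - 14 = 6*b^2 + b*(-37*n - 3) + 6*n^2 - 52*n - 18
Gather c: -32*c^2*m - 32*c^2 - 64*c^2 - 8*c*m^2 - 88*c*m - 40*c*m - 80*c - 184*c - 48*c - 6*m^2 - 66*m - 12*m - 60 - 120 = c^2*(-32*m - 96) + c*(-8*m^2 - 128*m - 312) - 6*m^2 - 78*m - 180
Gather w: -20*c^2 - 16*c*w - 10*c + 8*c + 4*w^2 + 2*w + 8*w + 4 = -20*c^2 - 2*c + 4*w^2 + w*(10 - 16*c) + 4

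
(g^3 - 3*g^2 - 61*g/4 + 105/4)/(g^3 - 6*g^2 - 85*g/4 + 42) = (g - 5)/(g - 8)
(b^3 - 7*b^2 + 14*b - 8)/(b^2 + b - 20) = (b^2 - 3*b + 2)/(b + 5)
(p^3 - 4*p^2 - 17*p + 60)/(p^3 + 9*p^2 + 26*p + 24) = (p^2 - 8*p + 15)/(p^2 + 5*p + 6)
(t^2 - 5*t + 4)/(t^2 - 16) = (t - 1)/(t + 4)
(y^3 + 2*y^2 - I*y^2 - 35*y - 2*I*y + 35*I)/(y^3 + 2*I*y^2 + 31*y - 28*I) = (y^2 + 2*y - 35)/(y^2 + 3*I*y + 28)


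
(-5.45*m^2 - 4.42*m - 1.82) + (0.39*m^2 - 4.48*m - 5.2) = -5.06*m^2 - 8.9*m - 7.02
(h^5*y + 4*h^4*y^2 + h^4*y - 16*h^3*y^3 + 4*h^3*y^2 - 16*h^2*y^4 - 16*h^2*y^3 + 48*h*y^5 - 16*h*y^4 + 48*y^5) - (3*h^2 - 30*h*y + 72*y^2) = h^5*y + 4*h^4*y^2 + h^4*y - 16*h^3*y^3 + 4*h^3*y^2 - 16*h^2*y^4 - 16*h^2*y^3 - 3*h^2 + 48*h*y^5 - 16*h*y^4 + 30*h*y + 48*y^5 - 72*y^2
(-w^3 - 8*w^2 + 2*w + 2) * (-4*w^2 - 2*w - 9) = 4*w^5 + 34*w^4 + 17*w^3 + 60*w^2 - 22*w - 18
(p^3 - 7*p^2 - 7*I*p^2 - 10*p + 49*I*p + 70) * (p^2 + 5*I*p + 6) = p^5 - 7*p^4 - 2*I*p^4 + 31*p^3 + 14*I*p^3 - 217*p^2 - 92*I*p^2 - 60*p + 644*I*p + 420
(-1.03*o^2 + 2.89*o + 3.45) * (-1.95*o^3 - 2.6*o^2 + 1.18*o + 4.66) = 2.0085*o^5 - 2.9575*o^4 - 15.4569*o^3 - 10.3596*o^2 + 17.5384*o + 16.077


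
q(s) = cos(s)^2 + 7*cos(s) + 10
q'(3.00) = -0.71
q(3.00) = 4.05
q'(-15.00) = 3.56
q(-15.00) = 5.26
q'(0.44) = -3.75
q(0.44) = 17.15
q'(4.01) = 4.36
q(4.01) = 5.90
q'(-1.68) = 6.74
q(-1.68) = 9.25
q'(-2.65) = 2.47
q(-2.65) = 4.61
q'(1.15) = -7.14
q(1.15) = 13.03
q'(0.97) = -6.71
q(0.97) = 14.28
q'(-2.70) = 2.22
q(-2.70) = 4.49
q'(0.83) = -6.16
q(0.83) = 15.18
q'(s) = -2*sin(s)*cos(s) - 7*sin(s)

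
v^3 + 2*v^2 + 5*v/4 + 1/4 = (v + 1/2)^2*(v + 1)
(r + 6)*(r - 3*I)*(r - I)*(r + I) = r^4 + 6*r^3 - 3*I*r^3 + r^2 - 18*I*r^2 + 6*r - 3*I*r - 18*I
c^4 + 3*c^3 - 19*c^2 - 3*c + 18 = (c - 3)*(c - 1)*(c + 1)*(c + 6)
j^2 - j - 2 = (j - 2)*(j + 1)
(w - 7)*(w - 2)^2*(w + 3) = w^4 - 8*w^3 - w^2 + 68*w - 84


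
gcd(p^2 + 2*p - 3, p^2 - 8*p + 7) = p - 1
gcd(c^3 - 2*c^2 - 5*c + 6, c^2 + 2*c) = c + 2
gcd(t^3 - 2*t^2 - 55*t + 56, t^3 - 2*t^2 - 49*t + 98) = t + 7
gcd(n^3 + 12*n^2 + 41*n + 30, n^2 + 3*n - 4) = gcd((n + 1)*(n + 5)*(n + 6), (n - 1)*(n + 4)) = 1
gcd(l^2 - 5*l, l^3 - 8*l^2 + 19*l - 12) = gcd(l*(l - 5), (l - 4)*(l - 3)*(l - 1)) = 1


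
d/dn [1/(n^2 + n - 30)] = (-2*n - 1)/(n^2 + n - 30)^2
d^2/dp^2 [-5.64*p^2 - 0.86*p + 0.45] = -11.2800000000000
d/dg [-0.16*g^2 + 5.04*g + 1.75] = 5.04 - 0.32*g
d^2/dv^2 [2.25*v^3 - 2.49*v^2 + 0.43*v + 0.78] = 13.5*v - 4.98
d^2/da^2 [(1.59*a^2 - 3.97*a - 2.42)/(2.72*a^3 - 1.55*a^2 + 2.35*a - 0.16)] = (23.526912*a^6 - 176.229888*a^5 - 175.404096*a^4 + 216.190852*a^3 - 150.794988*a^2 + 52.477356*a - 28.432612)/(20.123648*a^9 - 34.40256*a^8 + 71.76312*a^7 - 66.720707*a^6 + 66.048585*a^5 - 32.969145*a^4 + 16.683571*a^3 - 2.76984*a^2 + 0.18048*a - 0.004096)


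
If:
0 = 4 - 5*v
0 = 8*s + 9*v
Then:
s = -9/10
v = 4/5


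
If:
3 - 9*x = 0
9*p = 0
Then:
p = 0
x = 1/3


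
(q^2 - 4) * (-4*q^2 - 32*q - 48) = -4*q^4 - 32*q^3 - 32*q^2 + 128*q + 192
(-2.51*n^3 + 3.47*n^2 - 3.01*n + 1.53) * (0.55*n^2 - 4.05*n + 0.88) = -1.3805*n^5 + 12.074*n^4 - 17.9178*n^3 + 16.0856*n^2 - 8.8453*n + 1.3464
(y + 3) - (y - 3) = 6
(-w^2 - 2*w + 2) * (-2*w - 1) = 2*w^3 + 5*w^2 - 2*w - 2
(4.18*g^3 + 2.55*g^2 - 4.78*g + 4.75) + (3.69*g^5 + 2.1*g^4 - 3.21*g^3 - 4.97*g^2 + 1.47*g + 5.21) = 3.69*g^5 + 2.1*g^4 + 0.97*g^3 - 2.42*g^2 - 3.31*g + 9.96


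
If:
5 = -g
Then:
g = -5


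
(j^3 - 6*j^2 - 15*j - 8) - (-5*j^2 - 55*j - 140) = j^3 - j^2 + 40*j + 132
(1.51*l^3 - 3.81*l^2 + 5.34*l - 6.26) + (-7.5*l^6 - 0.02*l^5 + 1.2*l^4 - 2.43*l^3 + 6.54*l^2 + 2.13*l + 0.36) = -7.5*l^6 - 0.02*l^5 + 1.2*l^4 - 0.92*l^3 + 2.73*l^2 + 7.47*l - 5.9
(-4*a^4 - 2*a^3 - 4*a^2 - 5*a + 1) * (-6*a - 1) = 24*a^5 + 16*a^4 + 26*a^3 + 34*a^2 - a - 1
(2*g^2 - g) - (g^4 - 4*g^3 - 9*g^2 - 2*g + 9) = -g^4 + 4*g^3 + 11*g^2 + g - 9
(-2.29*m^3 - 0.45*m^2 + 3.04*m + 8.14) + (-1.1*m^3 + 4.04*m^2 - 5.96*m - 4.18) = -3.39*m^3 + 3.59*m^2 - 2.92*m + 3.96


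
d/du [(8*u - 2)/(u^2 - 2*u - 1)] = 4*(-2*u^2 + u - 3)/(u^4 - 4*u^3 + 2*u^2 + 4*u + 1)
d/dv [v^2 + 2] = 2*v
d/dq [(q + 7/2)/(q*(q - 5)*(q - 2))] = (-4*q^3 - 7*q^2 + 98*q - 70)/(2*q^2*(q^4 - 14*q^3 + 69*q^2 - 140*q + 100))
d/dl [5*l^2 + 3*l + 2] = 10*l + 3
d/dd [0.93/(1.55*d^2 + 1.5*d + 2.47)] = (-2.883*d - 1.395)/(1.55*d^2 + 1.5*d + 2.47)^2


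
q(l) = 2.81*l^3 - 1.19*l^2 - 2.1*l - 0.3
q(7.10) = 930.53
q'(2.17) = 32.43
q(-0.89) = -1.35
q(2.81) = 46.75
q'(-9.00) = 702.15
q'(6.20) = 307.19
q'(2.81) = 57.78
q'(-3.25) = 94.68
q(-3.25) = -102.51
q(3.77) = 125.44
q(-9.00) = -2126.28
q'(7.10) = 405.96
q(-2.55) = -49.28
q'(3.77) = 108.74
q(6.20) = 610.64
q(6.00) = 551.22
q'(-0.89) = 6.70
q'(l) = 8.43*l^2 - 2.38*l - 2.1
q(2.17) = 18.25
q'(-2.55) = 58.79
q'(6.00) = 287.10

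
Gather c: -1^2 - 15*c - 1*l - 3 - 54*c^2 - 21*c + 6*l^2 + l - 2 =-54*c^2 - 36*c + 6*l^2 - 6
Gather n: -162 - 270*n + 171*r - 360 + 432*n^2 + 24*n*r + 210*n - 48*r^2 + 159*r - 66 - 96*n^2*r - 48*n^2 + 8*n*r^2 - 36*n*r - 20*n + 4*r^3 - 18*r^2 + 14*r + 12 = n^2*(384 - 96*r) + n*(8*r^2 - 12*r - 80) + 4*r^3 - 66*r^2 + 344*r - 576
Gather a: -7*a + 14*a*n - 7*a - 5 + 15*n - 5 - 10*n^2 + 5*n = a*(14*n - 14) - 10*n^2 + 20*n - 10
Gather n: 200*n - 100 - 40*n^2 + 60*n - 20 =-40*n^2 + 260*n - 120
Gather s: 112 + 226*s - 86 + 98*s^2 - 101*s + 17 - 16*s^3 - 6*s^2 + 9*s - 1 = -16*s^3 + 92*s^2 + 134*s + 42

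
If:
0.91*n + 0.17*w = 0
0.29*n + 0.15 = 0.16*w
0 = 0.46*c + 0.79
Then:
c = -1.72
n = -0.13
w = 0.70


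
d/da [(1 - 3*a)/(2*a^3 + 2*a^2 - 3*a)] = (12*a^3 - 4*a + 3)/(a^2*(4*a^4 + 8*a^3 - 8*a^2 - 12*a + 9))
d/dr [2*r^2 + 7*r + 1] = 4*r + 7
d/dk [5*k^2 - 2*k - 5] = 10*k - 2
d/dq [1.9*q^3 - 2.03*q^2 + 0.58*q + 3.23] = 5.7*q^2 - 4.06*q + 0.58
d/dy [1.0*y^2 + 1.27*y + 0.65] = 2.0*y + 1.27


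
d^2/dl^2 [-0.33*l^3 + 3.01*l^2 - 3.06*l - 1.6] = 6.02 - 1.98*l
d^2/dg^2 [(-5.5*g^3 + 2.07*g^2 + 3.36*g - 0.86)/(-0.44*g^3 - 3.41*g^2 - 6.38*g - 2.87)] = (-17.305904*g^6 - 96.5405760000003*g^5 - 76.7294880000009*g^4 + 428.128712*g^3 + 851.202858*g^2 + 574.861452*g + 142.12491)/(0.085184*g^9 + 1.980528*g^8 + 19.054596*g^7 + 98.754029*g^6 + 302.12853*g^5 + 564.863937*g^4 + 645.201656*g^3 + 434.728371*g^2 + 157.654266*g + 23.639903)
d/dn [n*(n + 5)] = 2*n + 5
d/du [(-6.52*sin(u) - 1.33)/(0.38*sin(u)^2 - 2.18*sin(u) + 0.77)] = (2.4776*sin(u)^2 + 1.0108*sin(u) - 7.9198)*cos(u)/(0.1444*sin(u)^4 - 1.6568*sin(u)^3 + 5.3376*sin(u)^2 - 3.3572*sin(u) + 0.5929)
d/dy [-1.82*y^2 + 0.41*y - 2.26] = 0.41 - 3.64*y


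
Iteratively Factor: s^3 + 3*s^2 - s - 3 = (s - 1)*(s^2 + 4*s + 3) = (s - 1)*(s + 1)*(s + 3)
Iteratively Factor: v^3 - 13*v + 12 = (v + 4)*(v^2 - 4*v + 3) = (v - 1)*(v + 4)*(v - 3)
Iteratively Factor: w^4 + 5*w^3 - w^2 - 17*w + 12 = (w + 3)*(w^3 + 2*w^2 - 7*w + 4) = (w - 1)*(w + 3)*(w^2 + 3*w - 4) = (w - 1)^2*(w + 3)*(w + 4)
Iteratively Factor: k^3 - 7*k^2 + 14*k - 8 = (k - 1)*(k^2 - 6*k + 8) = (k - 2)*(k - 1)*(k - 4)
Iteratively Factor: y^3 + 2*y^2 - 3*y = (y)*(y^2 + 2*y - 3) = y*(y + 3)*(y - 1)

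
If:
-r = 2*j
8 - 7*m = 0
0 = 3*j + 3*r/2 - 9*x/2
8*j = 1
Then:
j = 1/8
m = 8/7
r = -1/4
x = 0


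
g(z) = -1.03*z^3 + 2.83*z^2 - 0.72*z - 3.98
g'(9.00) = -200.07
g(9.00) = -532.10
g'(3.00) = -11.55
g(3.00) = -8.48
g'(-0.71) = -6.30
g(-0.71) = -1.67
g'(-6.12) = -151.09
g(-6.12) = 342.52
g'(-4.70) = -95.58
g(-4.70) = 168.86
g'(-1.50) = -16.16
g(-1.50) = 6.94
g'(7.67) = -139.09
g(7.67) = -307.77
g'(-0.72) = -6.40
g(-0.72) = -1.61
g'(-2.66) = -37.64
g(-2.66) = 37.34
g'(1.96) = -1.50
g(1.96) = -2.27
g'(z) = -3.09*z^2 + 5.66*z - 0.72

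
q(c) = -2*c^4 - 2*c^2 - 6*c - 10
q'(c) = -8*c^3 - 4*c - 6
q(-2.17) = -50.75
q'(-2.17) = 84.43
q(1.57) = -36.50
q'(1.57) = -43.24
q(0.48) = -13.45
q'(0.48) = -8.80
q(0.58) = -14.38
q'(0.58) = -9.88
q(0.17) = -11.08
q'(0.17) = -6.72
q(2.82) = -169.31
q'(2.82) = -196.69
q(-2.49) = -84.34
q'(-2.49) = 127.47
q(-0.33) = -8.26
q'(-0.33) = -4.39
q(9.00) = -13348.00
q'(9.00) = -5874.00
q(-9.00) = -13240.00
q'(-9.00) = 5862.00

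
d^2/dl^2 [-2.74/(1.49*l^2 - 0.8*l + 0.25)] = (12.166148*l^2 - 6.53216*l - 2.74*(2.98*l - 0.8)*(5.96*l - 1.6) + 2.0413)/(1.49*l^2 - 0.8*l + 0.25)^3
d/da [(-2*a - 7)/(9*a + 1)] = 61/(9*a + 1)^2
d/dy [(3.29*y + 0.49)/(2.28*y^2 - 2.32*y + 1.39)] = (-7.5012*y^2 - 2.2344*y + 5.7099)/(5.1984*y^4 - 10.5792*y^3 + 11.7208*y^2 - 6.4496*y + 1.9321)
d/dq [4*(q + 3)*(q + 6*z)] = 8*q + 24*z + 12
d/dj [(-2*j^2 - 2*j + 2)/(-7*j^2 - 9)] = 2*(-7*j^2 + 32*j + 9)/(49*j^4 + 126*j^2 + 81)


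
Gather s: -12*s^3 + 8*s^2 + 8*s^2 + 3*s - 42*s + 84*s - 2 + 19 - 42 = -12*s^3 + 16*s^2 + 45*s - 25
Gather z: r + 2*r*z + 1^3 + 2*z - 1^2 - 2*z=2*r*z + r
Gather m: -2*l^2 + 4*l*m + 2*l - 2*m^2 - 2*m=-2*l^2 + 2*l - 2*m^2 + m*(4*l - 2)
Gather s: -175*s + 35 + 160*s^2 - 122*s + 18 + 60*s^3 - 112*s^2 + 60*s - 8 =60*s^3 + 48*s^2 - 237*s + 45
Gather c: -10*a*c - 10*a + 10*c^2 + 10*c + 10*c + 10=-10*a + 10*c^2 + c*(20 - 10*a) + 10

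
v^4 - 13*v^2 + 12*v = v*(v - 3)*(v - 1)*(v + 4)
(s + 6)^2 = s^2 + 12*s + 36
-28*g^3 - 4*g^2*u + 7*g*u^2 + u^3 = (-2*g + u)*(2*g + u)*(7*g + u)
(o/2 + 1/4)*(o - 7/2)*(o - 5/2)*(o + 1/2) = o^4/2 - 5*o^3/2 + 3*o^2/2 + 29*o/8 + 35/32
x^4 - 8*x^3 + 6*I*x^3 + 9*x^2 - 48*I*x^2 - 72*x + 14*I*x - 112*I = (x - 8)*(x - 2*I)*(x + I)*(x + 7*I)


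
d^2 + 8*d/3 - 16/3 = (d - 4/3)*(d + 4)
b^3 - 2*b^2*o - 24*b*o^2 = b*(b - 6*o)*(b + 4*o)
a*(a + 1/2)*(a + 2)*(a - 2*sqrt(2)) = a^4 - 2*sqrt(2)*a^3 + 5*a^3/2 - 5*sqrt(2)*a^2 + a^2 - 2*sqrt(2)*a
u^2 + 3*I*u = u*(u + 3*I)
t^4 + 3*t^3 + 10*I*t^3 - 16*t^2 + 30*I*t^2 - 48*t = t*(t + 3)*(t + 2*I)*(t + 8*I)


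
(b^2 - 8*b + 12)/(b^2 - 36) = (b - 2)/(b + 6)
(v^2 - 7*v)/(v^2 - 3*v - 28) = v/(v + 4)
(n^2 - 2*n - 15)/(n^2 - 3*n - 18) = (n - 5)/(n - 6)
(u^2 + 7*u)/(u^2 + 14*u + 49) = u/(u + 7)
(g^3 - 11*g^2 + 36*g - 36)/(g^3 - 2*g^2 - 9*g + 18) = (g - 6)/(g + 3)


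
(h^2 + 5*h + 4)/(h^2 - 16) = (h + 1)/(h - 4)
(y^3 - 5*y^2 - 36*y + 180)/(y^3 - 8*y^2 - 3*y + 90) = (y + 6)/(y + 3)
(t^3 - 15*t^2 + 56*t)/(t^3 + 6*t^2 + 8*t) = (t^2 - 15*t + 56)/(t^2 + 6*t + 8)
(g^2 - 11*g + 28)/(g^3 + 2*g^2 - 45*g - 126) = (g - 4)/(g^2 + 9*g + 18)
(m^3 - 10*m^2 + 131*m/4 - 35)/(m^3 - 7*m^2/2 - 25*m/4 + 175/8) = 2*(m - 4)/(2*m + 5)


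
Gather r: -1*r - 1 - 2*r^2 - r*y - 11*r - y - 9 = -2*r^2 + r*(-y - 12) - y - 10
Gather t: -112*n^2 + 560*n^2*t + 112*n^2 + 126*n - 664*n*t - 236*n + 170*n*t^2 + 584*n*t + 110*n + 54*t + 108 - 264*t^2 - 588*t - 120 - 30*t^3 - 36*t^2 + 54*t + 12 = -30*t^3 + t^2*(170*n - 300) + t*(560*n^2 - 80*n - 480)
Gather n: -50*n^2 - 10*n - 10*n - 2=-50*n^2 - 20*n - 2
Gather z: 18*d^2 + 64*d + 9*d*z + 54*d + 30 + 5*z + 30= 18*d^2 + 118*d + z*(9*d + 5) + 60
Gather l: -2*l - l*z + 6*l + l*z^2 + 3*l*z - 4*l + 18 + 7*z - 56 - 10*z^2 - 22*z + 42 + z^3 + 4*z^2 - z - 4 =l*(z^2 + 2*z) + z^3 - 6*z^2 - 16*z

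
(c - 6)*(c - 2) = c^2 - 8*c + 12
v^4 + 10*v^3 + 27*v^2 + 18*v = v*(v + 1)*(v + 3)*(v + 6)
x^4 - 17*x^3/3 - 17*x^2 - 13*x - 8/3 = (x - 8)*(x + 1/3)*(x + 1)^2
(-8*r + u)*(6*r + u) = -48*r^2 - 2*r*u + u^2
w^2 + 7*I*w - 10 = (w + 2*I)*(w + 5*I)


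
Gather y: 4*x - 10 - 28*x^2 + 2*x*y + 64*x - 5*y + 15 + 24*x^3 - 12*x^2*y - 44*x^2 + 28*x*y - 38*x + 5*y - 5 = 24*x^3 - 72*x^2 + 30*x + y*(-12*x^2 + 30*x)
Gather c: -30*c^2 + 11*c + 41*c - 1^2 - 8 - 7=-30*c^2 + 52*c - 16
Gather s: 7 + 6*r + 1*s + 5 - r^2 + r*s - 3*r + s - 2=-r^2 + 3*r + s*(r + 2) + 10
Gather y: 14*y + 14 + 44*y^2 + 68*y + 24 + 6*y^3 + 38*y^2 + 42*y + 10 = 6*y^3 + 82*y^2 + 124*y + 48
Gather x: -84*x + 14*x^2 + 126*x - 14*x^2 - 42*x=0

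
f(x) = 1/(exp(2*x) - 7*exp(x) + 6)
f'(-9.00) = 0.00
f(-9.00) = 0.17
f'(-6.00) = 0.00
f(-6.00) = 0.17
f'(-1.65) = 0.06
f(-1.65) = 0.21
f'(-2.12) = 0.03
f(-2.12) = 0.19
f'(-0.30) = 2.20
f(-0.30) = 0.73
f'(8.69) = -0.00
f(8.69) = 0.00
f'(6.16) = -0.00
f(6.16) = 0.00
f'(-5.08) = 0.00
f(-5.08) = 0.17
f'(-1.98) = 0.04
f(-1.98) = 0.20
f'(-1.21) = 0.12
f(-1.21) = 0.25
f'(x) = (-2*exp(2*x) + 7*exp(x))/(exp(2*x) - 7*exp(x) + 6)^2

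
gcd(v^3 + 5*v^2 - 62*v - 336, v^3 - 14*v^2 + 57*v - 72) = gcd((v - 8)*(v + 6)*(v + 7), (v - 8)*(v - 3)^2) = v - 8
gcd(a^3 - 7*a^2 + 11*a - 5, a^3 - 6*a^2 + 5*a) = a^2 - 6*a + 5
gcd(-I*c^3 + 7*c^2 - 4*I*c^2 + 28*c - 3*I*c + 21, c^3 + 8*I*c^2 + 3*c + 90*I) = 1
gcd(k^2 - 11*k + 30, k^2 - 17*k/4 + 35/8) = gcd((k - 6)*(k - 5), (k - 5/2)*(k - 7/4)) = 1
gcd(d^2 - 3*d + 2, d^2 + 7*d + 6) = 1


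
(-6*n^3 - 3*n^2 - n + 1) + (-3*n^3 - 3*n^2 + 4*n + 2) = -9*n^3 - 6*n^2 + 3*n + 3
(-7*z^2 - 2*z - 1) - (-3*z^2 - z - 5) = -4*z^2 - z + 4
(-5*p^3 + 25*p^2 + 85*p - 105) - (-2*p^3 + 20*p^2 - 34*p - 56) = -3*p^3 + 5*p^2 + 119*p - 49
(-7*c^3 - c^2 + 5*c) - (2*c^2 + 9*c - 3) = -7*c^3 - 3*c^2 - 4*c + 3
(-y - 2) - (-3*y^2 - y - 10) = 3*y^2 + 8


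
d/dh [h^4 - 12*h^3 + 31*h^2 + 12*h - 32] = 4*h^3 - 36*h^2 + 62*h + 12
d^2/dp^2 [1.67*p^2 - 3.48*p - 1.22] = 3.34000000000000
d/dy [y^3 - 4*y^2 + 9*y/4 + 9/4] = 3*y^2 - 8*y + 9/4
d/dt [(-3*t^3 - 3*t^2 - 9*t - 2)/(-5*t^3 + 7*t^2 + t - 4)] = 2*(-18*t^4 - 48*t^3 + 33*t^2 + 26*t + 19)/(25*t^6 - 70*t^5 + 39*t^4 + 54*t^3 - 55*t^2 - 8*t + 16)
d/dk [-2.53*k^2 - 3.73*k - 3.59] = -5.06*k - 3.73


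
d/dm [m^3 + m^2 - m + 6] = 3*m^2 + 2*m - 1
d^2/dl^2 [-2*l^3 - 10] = -12*l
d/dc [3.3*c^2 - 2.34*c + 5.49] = 6.6*c - 2.34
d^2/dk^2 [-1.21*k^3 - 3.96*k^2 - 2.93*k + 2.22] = -7.26*k - 7.92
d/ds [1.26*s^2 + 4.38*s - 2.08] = 2.52*s + 4.38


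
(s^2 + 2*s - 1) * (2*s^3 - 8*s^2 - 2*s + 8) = 2*s^5 - 4*s^4 - 20*s^3 + 12*s^2 + 18*s - 8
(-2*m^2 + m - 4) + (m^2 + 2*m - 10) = -m^2 + 3*m - 14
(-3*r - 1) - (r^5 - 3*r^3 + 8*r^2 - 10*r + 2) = -r^5 + 3*r^3 - 8*r^2 + 7*r - 3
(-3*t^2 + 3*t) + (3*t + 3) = -3*t^2 + 6*t + 3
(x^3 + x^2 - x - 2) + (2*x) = x^3 + x^2 + x - 2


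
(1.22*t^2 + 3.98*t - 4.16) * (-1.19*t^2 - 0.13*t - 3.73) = -1.4518*t^4 - 4.8948*t^3 - 0.1176*t^2 - 14.3046*t + 15.5168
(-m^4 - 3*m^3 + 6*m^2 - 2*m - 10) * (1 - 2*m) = 2*m^5 + 5*m^4 - 15*m^3 + 10*m^2 + 18*m - 10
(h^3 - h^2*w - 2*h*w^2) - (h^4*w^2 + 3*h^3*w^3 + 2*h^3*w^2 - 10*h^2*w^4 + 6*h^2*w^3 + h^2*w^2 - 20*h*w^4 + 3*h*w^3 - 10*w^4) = -h^4*w^2 - 3*h^3*w^3 - 2*h^3*w^2 + h^3 + 10*h^2*w^4 - 6*h^2*w^3 - h^2*w^2 - h^2*w + 20*h*w^4 - 3*h*w^3 - 2*h*w^2 + 10*w^4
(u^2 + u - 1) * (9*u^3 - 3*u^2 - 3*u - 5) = 9*u^5 + 6*u^4 - 15*u^3 - 5*u^2 - 2*u + 5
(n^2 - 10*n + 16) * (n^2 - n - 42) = n^4 - 11*n^3 - 16*n^2 + 404*n - 672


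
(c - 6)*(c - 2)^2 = c^3 - 10*c^2 + 28*c - 24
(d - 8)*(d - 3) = d^2 - 11*d + 24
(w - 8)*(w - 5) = w^2 - 13*w + 40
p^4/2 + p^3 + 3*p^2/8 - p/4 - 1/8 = (p/2 + 1/2)*(p - 1/2)*(p + 1/2)*(p + 1)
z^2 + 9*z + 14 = (z + 2)*(z + 7)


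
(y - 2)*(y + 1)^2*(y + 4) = y^4 + 4*y^3 - 3*y^2 - 14*y - 8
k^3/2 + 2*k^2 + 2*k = k*(k/2 + 1)*(k + 2)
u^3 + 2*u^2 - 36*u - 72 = (u - 6)*(u + 2)*(u + 6)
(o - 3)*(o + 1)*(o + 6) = o^3 + 4*o^2 - 15*o - 18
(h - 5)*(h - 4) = h^2 - 9*h + 20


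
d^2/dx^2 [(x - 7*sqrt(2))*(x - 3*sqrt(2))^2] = 6*x - 26*sqrt(2)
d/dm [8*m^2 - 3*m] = 16*m - 3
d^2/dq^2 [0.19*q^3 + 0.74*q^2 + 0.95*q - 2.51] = 1.14*q + 1.48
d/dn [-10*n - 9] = -10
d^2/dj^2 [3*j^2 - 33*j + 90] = 6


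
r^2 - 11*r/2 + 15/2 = (r - 3)*(r - 5/2)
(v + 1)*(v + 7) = v^2 + 8*v + 7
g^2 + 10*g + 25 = (g + 5)^2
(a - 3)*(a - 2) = a^2 - 5*a + 6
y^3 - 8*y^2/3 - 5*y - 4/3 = (y - 4)*(y + 1/3)*(y + 1)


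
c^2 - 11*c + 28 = (c - 7)*(c - 4)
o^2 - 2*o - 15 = (o - 5)*(o + 3)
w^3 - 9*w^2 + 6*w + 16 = (w - 8)*(w - 2)*(w + 1)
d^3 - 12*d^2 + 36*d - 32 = (d - 8)*(d - 2)^2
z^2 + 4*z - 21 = (z - 3)*(z + 7)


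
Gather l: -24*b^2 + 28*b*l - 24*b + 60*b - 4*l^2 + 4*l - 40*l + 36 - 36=-24*b^2 + 36*b - 4*l^2 + l*(28*b - 36)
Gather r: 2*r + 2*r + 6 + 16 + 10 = 4*r + 32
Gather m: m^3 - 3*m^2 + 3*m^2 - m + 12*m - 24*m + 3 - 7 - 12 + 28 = m^3 - 13*m + 12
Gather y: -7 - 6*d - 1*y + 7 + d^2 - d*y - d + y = d^2 - d*y - 7*d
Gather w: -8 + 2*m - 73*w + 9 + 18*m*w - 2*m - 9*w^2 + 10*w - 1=-9*w^2 + w*(18*m - 63)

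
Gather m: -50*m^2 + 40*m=-50*m^2 + 40*m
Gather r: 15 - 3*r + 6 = 21 - 3*r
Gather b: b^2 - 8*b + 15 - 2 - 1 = b^2 - 8*b + 12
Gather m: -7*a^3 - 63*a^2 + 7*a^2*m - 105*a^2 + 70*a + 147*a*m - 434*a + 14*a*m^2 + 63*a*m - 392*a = -7*a^3 - 168*a^2 + 14*a*m^2 - 756*a + m*(7*a^2 + 210*a)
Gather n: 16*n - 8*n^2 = -8*n^2 + 16*n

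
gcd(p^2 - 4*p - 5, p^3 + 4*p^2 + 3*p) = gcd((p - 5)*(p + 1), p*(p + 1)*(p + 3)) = p + 1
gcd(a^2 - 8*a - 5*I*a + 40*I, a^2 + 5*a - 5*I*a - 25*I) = a - 5*I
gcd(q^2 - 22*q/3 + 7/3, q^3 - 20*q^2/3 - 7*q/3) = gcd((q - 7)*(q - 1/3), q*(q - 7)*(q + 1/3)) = q - 7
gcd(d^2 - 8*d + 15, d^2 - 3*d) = d - 3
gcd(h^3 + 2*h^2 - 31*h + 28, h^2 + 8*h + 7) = h + 7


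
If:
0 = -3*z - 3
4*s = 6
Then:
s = 3/2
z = -1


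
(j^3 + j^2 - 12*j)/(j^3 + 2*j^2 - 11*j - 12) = j/(j + 1)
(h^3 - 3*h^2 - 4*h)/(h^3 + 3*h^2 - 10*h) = (h^2 - 3*h - 4)/(h^2 + 3*h - 10)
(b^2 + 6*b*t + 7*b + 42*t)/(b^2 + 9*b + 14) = (b + 6*t)/(b + 2)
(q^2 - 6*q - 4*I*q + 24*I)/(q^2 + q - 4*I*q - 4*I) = (q - 6)/(q + 1)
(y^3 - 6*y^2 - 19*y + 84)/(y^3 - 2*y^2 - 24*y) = (y^2 - 10*y + 21)/(y*(y - 6))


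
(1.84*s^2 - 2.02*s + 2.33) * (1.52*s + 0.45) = 2.7968*s^3 - 2.2424*s^2 + 2.6326*s + 1.0485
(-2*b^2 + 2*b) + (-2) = -2*b^2 + 2*b - 2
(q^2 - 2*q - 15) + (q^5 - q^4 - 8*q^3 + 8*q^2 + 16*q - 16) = q^5 - q^4 - 8*q^3 + 9*q^2 + 14*q - 31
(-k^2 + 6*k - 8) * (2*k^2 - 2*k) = -2*k^4 + 14*k^3 - 28*k^2 + 16*k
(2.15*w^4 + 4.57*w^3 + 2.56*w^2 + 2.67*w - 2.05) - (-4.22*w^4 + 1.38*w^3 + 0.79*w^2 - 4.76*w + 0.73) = 6.37*w^4 + 3.19*w^3 + 1.77*w^2 + 7.43*w - 2.78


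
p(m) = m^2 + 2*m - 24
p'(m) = 2*m + 2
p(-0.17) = -24.31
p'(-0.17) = 1.66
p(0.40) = -23.04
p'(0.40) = 2.80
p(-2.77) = -21.87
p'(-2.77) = -3.54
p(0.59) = -22.47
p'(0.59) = 3.18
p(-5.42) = -5.46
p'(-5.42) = -8.84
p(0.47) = -22.84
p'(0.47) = 2.94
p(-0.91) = -24.99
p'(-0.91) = 0.18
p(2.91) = -9.71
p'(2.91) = 7.82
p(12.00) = 144.00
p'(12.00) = 26.00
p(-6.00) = 0.00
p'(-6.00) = -10.00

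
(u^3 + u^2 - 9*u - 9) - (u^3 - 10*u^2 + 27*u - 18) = 11*u^2 - 36*u + 9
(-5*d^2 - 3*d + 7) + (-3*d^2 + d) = -8*d^2 - 2*d + 7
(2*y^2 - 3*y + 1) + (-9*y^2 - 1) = -7*y^2 - 3*y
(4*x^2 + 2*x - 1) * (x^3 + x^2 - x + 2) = 4*x^5 + 6*x^4 - 3*x^3 + 5*x^2 + 5*x - 2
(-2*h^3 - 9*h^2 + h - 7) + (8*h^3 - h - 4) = 6*h^3 - 9*h^2 - 11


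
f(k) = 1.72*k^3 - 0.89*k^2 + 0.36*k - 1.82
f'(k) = 5.16*k^2 - 1.78*k + 0.36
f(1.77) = 5.57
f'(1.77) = 13.38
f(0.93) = -0.87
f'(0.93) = 3.17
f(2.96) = 36.05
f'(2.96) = 40.30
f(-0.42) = -2.26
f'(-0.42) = 2.02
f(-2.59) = -38.61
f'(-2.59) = 39.58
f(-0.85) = -3.83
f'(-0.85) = 5.60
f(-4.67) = -198.09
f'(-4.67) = 121.21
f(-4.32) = -158.65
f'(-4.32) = 104.35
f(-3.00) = -57.35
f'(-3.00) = 52.14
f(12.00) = 2846.50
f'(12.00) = 722.04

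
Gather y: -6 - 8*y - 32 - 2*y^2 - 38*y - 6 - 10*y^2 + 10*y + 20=-12*y^2 - 36*y - 24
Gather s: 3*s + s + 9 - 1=4*s + 8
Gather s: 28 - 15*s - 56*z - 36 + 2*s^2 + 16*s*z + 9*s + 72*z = 2*s^2 + s*(16*z - 6) + 16*z - 8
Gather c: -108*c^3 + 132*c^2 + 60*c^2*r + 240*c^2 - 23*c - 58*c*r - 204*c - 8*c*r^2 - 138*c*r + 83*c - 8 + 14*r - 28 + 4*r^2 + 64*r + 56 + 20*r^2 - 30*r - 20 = -108*c^3 + c^2*(60*r + 372) + c*(-8*r^2 - 196*r - 144) + 24*r^2 + 48*r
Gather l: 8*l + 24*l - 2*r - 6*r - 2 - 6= 32*l - 8*r - 8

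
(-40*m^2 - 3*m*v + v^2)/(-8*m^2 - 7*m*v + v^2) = (5*m + v)/(m + v)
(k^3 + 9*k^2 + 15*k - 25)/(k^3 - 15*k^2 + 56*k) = (k^3 + 9*k^2 + 15*k - 25)/(k*(k^2 - 15*k + 56))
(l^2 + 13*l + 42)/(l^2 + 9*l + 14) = (l + 6)/(l + 2)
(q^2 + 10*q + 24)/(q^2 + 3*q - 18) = (q + 4)/(q - 3)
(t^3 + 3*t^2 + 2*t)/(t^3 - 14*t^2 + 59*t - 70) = t*(t^2 + 3*t + 2)/(t^3 - 14*t^2 + 59*t - 70)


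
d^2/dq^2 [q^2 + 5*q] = 2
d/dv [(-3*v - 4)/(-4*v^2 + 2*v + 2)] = (-6*v^2 - 16*v + 1)/(2*(4*v^4 - 4*v^3 - 3*v^2 + 2*v + 1))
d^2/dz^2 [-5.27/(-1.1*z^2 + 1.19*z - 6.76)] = (-12.7534*z^2 + 13.79686*z + 5.27*(2.2*z - 1.19)*(4.4*z - 2.38) - 78.37544)/(1.1*z^2 - 1.19*z + 6.76)^3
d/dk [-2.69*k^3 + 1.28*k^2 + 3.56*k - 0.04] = -8.07*k^2 + 2.56*k + 3.56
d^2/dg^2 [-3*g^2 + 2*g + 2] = -6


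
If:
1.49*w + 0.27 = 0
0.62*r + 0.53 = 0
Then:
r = -0.85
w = -0.18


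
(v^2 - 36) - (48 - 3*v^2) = 4*v^2 - 84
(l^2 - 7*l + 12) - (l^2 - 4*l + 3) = 9 - 3*l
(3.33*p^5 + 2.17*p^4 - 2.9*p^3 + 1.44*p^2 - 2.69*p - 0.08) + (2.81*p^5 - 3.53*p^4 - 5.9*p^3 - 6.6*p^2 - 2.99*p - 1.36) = 6.14*p^5 - 1.36*p^4 - 8.8*p^3 - 5.16*p^2 - 5.68*p - 1.44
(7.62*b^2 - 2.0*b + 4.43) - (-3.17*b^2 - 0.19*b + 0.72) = 10.79*b^2 - 1.81*b + 3.71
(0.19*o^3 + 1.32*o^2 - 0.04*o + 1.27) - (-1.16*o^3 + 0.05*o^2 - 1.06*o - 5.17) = 1.35*o^3 + 1.27*o^2 + 1.02*o + 6.44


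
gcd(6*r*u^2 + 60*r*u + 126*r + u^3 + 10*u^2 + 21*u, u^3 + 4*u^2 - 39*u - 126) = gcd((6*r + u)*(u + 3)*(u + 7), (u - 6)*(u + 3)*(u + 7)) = u^2 + 10*u + 21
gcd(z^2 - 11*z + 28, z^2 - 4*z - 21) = z - 7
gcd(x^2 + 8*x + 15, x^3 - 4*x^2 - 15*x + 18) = x + 3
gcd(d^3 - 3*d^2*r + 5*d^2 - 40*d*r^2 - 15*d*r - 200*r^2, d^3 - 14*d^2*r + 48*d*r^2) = -d + 8*r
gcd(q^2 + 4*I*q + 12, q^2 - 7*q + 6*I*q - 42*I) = q + 6*I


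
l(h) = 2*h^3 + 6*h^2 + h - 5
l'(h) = 6*h^2 + 12*h + 1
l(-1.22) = -0.92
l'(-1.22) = -4.71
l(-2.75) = -3.97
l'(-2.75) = 13.38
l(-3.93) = -37.66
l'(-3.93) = 46.51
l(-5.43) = -153.73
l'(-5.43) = 112.75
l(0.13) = -4.76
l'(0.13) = 2.66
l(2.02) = 37.99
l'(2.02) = 49.72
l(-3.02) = -8.38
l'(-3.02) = 19.48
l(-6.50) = -307.25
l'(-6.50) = 176.50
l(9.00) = 1948.00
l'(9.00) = 595.00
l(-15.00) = -5420.00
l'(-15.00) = 1171.00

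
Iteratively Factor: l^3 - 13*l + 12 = (l - 3)*(l^2 + 3*l - 4) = (l - 3)*(l + 4)*(l - 1)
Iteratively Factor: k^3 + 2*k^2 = (k + 2)*(k^2) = k*(k + 2)*(k)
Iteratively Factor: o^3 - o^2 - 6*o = (o + 2)*(o^2 - 3*o) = o*(o + 2)*(o - 3)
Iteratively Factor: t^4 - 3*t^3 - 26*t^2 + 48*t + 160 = (t - 4)*(t^3 + t^2 - 22*t - 40) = (t - 5)*(t - 4)*(t^2 + 6*t + 8) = (t - 5)*(t - 4)*(t + 4)*(t + 2)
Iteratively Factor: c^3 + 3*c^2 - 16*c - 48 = (c + 4)*(c^2 - c - 12) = (c + 3)*(c + 4)*(c - 4)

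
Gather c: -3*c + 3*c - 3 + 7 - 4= 0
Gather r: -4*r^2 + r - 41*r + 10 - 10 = -4*r^2 - 40*r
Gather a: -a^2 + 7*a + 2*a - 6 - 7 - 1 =-a^2 + 9*a - 14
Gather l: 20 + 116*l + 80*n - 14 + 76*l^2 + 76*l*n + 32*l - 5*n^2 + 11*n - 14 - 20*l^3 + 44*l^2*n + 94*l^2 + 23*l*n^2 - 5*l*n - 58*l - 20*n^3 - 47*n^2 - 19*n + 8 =-20*l^3 + l^2*(44*n + 170) + l*(23*n^2 + 71*n + 90) - 20*n^3 - 52*n^2 + 72*n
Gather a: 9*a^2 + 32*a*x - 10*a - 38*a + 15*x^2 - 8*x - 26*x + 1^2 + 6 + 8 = 9*a^2 + a*(32*x - 48) + 15*x^2 - 34*x + 15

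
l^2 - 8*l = l*(l - 8)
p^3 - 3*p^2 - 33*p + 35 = (p - 7)*(p - 1)*(p + 5)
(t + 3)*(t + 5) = t^2 + 8*t + 15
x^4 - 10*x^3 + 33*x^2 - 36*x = x*(x - 4)*(x - 3)^2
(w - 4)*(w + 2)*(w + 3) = w^3 + w^2 - 14*w - 24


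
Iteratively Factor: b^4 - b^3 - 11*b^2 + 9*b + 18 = (b - 3)*(b^3 + 2*b^2 - 5*b - 6) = (b - 3)*(b + 1)*(b^2 + b - 6) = (b - 3)*(b + 1)*(b + 3)*(b - 2)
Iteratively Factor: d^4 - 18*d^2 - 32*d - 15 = (d - 5)*(d^3 + 5*d^2 + 7*d + 3) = (d - 5)*(d + 1)*(d^2 + 4*d + 3) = (d - 5)*(d + 1)^2*(d + 3)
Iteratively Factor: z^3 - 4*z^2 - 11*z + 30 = (z + 3)*(z^2 - 7*z + 10) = (z - 2)*(z + 3)*(z - 5)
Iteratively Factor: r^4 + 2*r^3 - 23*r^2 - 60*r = (r + 4)*(r^3 - 2*r^2 - 15*r) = (r + 3)*(r + 4)*(r^2 - 5*r) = (r - 5)*(r + 3)*(r + 4)*(r)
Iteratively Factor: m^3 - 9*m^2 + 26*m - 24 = (m - 2)*(m^2 - 7*m + 12) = (m - 3)*(m - 2)*(m - 4)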